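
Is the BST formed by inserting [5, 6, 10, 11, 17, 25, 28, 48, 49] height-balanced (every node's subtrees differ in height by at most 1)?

Tree (level-order array): [5, None, 6, None, 10, None, 11, None, 17, None, 25, None, 28, None, 48, None, 49]
Definition: a tree is height-balanced if, at every node, |h(left) - h(right)| <= 1 (empty subtree has height -1).
Bottom-up per-node check:
  node 49: h_left=-1, h_right=-1, diff=0 [OK], height=0
  node 48: h_left=-1, h_right=0, diff=1 [OK], height=1
  node 28: h_left=-1, h_right=1, diff=2 [FAIL (|-1-1|=2 > 1)], height=2
  node 25: h_left=-1, h_right=2, diff=3 [FAIL (|-1-2|=3 > 1)], height=3
  node 17: h_left=-1, h_right=3, diff=4 [FAIL (|-1-3|=4 > 1)], height=4
  node 11: h_left=-1, h_right=4, diff=5 [FAIL (|-1-4|=5 > 1)], height=5
  node 10: h_left=-1, h_right=5, diff=6 [FAIL (|-1-5|=6 > 1)], height=6
  node 6: h_left=-1, h_right=6, diff=7 [FAIL (|-1-6|=7 > 1)], height=7
  node 5: h_left=-1, h_right=7, diff=8 [FAIL (|-1-7|=8 > 1)], height=8
Node 28 violates the condition: |-1 - 1| = 2 > 1.
Result: Not balanced


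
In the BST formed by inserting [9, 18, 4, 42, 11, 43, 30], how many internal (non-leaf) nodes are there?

Tree built from: [9, 18, 4, 42, 11, 43, 30]
Tree (level-order array): [9, 4, 18, None, None, 11, 42, None, None, 30, 43]
Rule: An internal node has at least one child.
Per-node child counts:
  node 9: 2 child(ren)
  node 4: 0 child(ren)
  node 18: 2 child(ren)
  node 11: 0 child(ren)
  node 42: 2 child(ren)
  node 30: 0 child(ren)
  node 43: 0 child(ren)
Matching nodes: [9, 18, 42]
Count of internal (non-leaf) nodes: 3


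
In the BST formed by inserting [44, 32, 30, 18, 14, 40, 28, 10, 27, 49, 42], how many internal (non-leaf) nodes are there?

Tree built from: [44, 32, 30, 18, 14, 40, 28, 10, 27, 49, 42]
Tree (level-order array): [44, 32, 49, 30, 40, None, None, 18, None, None, 42, 14, 28, None, None, 10, None, 27]
Rule: An internal node has at least one child.
Per-node child counts:
  node 44: 2 child(ren)
  node 32: 2 child(ren)
  node 30: 1 child(ren)
  node 18: 2 child(ren)
  node 14: 1 child(ren)
  node 10: 0 child(ren)
  node 28: 1 child(ren)
  node 27: 0 child(ren)
  node 40: 1 child(ren)
  node 42: 0 child(ren)
  node 49: 0 child(ren)
Matching nodes: [44, 32, 30, 18, 14, 28, 40]
Count of internal (non-leaf) nodes: 7


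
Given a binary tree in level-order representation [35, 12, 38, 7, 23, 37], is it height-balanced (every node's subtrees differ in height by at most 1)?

Tree (level-order array): [35, 12, 38, 7, 23, 37]
Definition: a tree is height-balanced if, at every node, |h(left) - h(right)| <= 1 (empty subtree has height -1).
Bottom-up per-node check:
  node 7: h_left=-1, h_right=-1, diff=0 [OK], height=0
  node 23: h_left=-1, h_right=-1, diff=0 [OK], height=0
  node 12: h_left=0, h_right=0, diff=0 [OK], height=1
  node 37: h_left=-1, h_right=-1, diff=0 [OK], height=0
  node 38: h_left=0, h_right=-1, diff=1 [OK], height=1
  node 35: h_left=1, h_right=1, diff=0 [OK], height=2
All nodes satisfy the balance condition.
Result: Balanced


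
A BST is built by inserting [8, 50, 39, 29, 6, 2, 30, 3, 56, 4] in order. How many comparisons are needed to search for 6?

Search path for 6: 8 -> 6
Found: True
Comparisons: 2


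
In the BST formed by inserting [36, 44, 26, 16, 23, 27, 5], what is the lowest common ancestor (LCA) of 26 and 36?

Tree insertion order: [36, 44, 26, 16, 23, 27, 5]
Tree (level-order array): [36, 26, 44, 16, 27, None, None, 5, 23]
In a BST, the LCA of p=26, q=36 is the first node v on the
root-to-leaf path with p <= v <= q (go left if both < v, right if both > v).
Walk from root:
  at 36: 26 <= 36 <= 36, this is the LCA
LCA = 36


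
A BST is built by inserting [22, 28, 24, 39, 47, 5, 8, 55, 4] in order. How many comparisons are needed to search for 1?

Search path for 1: 22 -> 5 -> 4
Found: False
Comparisons: 3


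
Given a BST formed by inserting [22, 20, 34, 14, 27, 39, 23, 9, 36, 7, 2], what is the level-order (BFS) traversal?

Tree insertion order: [22, 20, 34, 14, 27, 39, 23, 9, 36, 7, 2]
Tree (level-order array): [22, 20, 34, 14, None, 27, 39, 9, None, 23, None, 36, None, 7, None, None, None, None, None, 2]
BFS from the root, enqueuing left then right child of each popped node:
  queue [22] -> pop 22, enqueue [20, 34], visited so far: [22]
  queue [20, 34] -> pop 20, enqueue [14], visited so far: [22, 20]
  queue [34, 14] -> pop 34, enqueue [27, 39], visited so far: [22, 20, 34]
  queue [14, 27, 39] -> pop 14, enqueue [9], visited so far: [22, 20, 34, 14]
  queue [27, 39, 9] -> pop 27, enqueue [23], visited so far: [22, 20, 34, 14, 27]
  queue [39, 9, 23] -> pop 39, enqueue [36], visited so far: [22, 20, 34, 14, 27, 39]
  queue [9, 23, 36] -> pop 9, enqueue [7], visited so far: [22, 20, 34, 14, 27, 39, 9]
  queue [23, 36, 7] -> pop 23, enqueue [none], visited so far: [22, 20, 34, 14, 27, 39, 9, 23]
  queue [36, 7] -> pop 36, enqueue [none], visited so far: [22, 20, 34, 14, 27, 39, 9, 23, 36]
  queue [7] -> pop 7, enqueue [2], visited so far: [22, 20, 34, 14, 27, 39, 9, 23, 36, 7]
  queue [2] -> pop 2, enqueue [none], visited so far: [22, 20, 34, 14, 27, 39, 9, 23, 36, 7, 2]
Result: [22, 20, 34, 14, 27, 39, 9, 23, 36, 7, 2]


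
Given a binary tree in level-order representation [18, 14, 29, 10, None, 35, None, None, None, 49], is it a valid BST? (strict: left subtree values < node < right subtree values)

Level-order array: [18, 14, 29, 10, None, 35, None, None, None, 49]
Validate using subtree bounds (lo, hi): at each node, require lo < value < hi,
then recurse left with hi=value and right with lo=value.
Preorder trace (stopping at first violation):
  at node 18 with bounds (-inf, +inf): OK
  at node 14 with bounds (-inf, 18): OK
  at node 10 with bounds (-inf, 14): OK
  at node 29 with bounds (18, +inf): OK
  at node 35 with bounds (18, 29): VIOLATION
Node 35 violates its bound: not (18 < 35 < 29).
Result: Not a valid BST


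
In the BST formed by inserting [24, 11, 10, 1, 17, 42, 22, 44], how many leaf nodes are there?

Tree built from: [24, 11, 10, 1, 17, 42, 22, 44]
Tree (level-order array): [24, 11, 42, 10, 17, None, 44, 1, None, None, 22]
Rule: A leaf has 0 children.
Per-node child counts:
  node 24: 2 child(ren)
  node 11: 2 child(ren)
  node 10: 1 child(ren)
  node 1: 0 child(ren)
  node 17: 1 child(ren)
  node 22: 0 child(ren)
  node 42: 1 child(ren)
  node 44: 0 child(ren)
Matching nodes: [1, 22, 44]
Count of leaf nodes: 3


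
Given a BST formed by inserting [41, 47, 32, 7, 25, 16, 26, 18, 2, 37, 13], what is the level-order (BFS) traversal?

Tree insertion order: [41, 47, 32, 7, 25, 16, 26, 18, 2, 37, 13]
Tree (level-order array): [41, 32, 47, 7, 37, None, None, 2, 25, None, None, None, None, 16, 26, 13, 18]
BFS from the root, enqueuing left then right child of each popped node:
  queue [41] -> pop 41, enqueue [32, 47], visited so far: [41]
  queue [32, 47] -> pop 32, enqueue [7, 37], visited so far: [41, 32]
  queue [47, 7, 37] -> pop 47, enqueue [none], visited so far: [41, 32, 47]
  queue [7, 37] -> pop 7, enqueue [2, 25], visited so far: [41, 32, 47, 7]
  queue [37, 2, 25] -> pop 37, enqueue [none], visited so far: [41, 32, 47, 7, 37]
  queue [2, 25] -> pop 2, enqueue [none], visited so far: [41, 32, 47, 7, 37, 2]
  queue [25] -> pop 25, enqueue [16, 26], visited so far: [41, 32, 47, 7, 37, 2, 25]
  queue [16, 26] -> pop 16, enqueue [13, 18], visited so far: [41, 32, 47, 7, 37, 2, 25, 16]
  queue [26, 13, 18] -> pop 26, enqueue [none], visited so far: [41, 32, 47, 7, 37, 2, 25, 16, 26]
  queue [13, 18] -> pop 13, enqueue [none], visited so far: [41, 32, 47, 7, 37, 2, 25, 16, 26, 13]
  queue [18] -> pop 18, enqueue [none], visited so far: [41, 32, 47, 7, 37, 2, 25, 16, 26, 13, 18]
Result: [41, 32, 47, 7, 37, 2, 25, 16, 26, 13, 18]


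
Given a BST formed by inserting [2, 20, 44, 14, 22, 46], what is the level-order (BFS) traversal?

Tree insertion order: [2, 20, 44, 14, 22, 46]
Tree (level-order array): [2, None, 20, 14, 44, None, None, 22, 46]
BFS from the root, enqueuing left then right child of each popped node:
  queue [2] -> pop 2, enqueue [20], visited so far: [2]
  queue [20] -> pop 20, enqueue [14, 44], visited so far: [2, 20]
  queue [14, 44] -> pop 14, enqueue [none], visited so far: [2, 20, 14]
  queue [44] -> pop 44, enqueue [22, 46], visited so far: [2, 20, 14, 44]
  queue [22, 46] -> pop 22, enqueue [none], visited so far: [2, 20, 14, 44, 22]
  queue [46] -> pop 46, enqueue [none], visited so far: [2, 20, 14, 44, 22, 46]
Result: [2, 20, 14, 44, 22, 46]


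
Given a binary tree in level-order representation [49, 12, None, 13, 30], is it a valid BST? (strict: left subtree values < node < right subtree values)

Level-order array: [49, 12, None, 13, 30]
Validate using subtree bounds (lo, hi): at each node, require lo < value < hi,
then recurse left with hi=value and right with lo=value.
Preorder trace (stopping at first violation):
  at node 49 with bounds (-inf, +inf): OK
  at node 12 with bounds (-inf, 49): OK
  at node 13 with bounds (-inf, 12): VIOLATION
Node 13 violates its bound: not (-inf < 13 < 12).
Result: Not a valid BST


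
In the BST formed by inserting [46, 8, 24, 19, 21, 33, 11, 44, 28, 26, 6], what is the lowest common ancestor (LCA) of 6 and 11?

Tree insertion order: [46, 8, 24, 19, 21, 33, 11, 44, 28, 26, 6]
Tree (level-order array): [46, 8, None, 6, 24, None, None, 19, 33, 11, 21, 28, 44, None, None, None, None, 26]
In a BST, the LCA of p=6, q=11 is the first node v on the
root-to-leaf path with p <= v <= q (go left if both < v, right if both > v).
Walk from root:
  at 46: both 6 and 11 < 46, go left
  at 8: 6 <= 8 <= 11, this is the LCA
LCA = 8


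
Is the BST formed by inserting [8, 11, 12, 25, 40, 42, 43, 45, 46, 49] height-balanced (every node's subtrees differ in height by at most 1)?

Tree (level-order array): [8, None, 11, None, 12, None, 25, None, 40, None, 42, None, 43, None, 45, None, 46, None, 49]
Definition: a tree is height-balanced if, at every node, |h(left) - h(right)| <= 1 (empty subtree has height -1).
Bottom-up per-node check:
  node 49: h_left=-1, h_right=-1, diff=0 [OK], height=0
  node 46: h_left=-1, h_right=0, diff=1 [OK], height=1
  node 45: h_left=-1, h_right=1, diff=2 [FAIL (|-1-1|=2 > 1)], height=2
  node 43: h_left=-1, h_right=2, diff=3 [FAIL (|-1-2|=3 > 1)], height=3
  node 42: h_left=-1, h_right=3, diff=4 [FAIL (|-1-3|=4 > 1)], height=4
  node 40: h_left=-1, h_right=4, diff=5 [FAIL (|-1-4|=5 > 1)], height=5
  node 25: h_left=-1, h_right=5, diff=6 [FAIL (|-1-5|=6 > 1)], height=6
  node 12: h_left=-1, h_right=6, diff=7 [FAIL (|-1-6|=7 > 1)], height=7
  node 11: h_left=-1, h_right=7, diff=8 [FAIL (|-1-7|=8 > 1)], height=8
  node 8: h_left=-1, h_right=8, diff=9 [FAIL (|-1-8|=9 > 1)], height=9
Node 45 violates the condition: |-1 - 1| = 2 > 1.
Result: Not balanced


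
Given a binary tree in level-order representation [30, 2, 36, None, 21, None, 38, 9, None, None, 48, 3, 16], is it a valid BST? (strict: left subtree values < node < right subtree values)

Level-order array: [30, 2, 36, None, 21, None, 38, 9, None, None, 48, 3, 16]
Validate using subtree bounds (lo, hi): at each node, require lo < value < hi,
then recurse left with hi=value and right with lo=value.
Preorder trace (stopping at first violation):
  at node 30 with bounds (-inf, +inf): OK
  at node 2 with bounds (-inf, 30): OK
  at node 21 with bounds (2, 30): OK
  at node 9 with bounds (2, 21): OK
  at node 3 with bounds (2, 9): OK
  at node 16 with bounds (9, 21): OK
  at node 36 with bounds (30, +inf): OK
  at node 38 with bounds (36, +inf): OK
  at node 48 with bounds (38, +inf): OK
No violation found at any node.
Result: Valid BST


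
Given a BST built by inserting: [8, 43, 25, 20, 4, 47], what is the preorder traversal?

Tree insertion order: [8, 43, 25, 20, 4, 47]
Tree (level-order array): [8, 4, 43, None, None, 25, 47, 20]
Preorder traversal: [8, 4, 43, 25, 20, 47]


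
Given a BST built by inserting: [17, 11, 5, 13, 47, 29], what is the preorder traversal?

Tree insertion order: [17, 11, 5, 13, 47, 29]
Tree (level-order array): [17, 11, 47, 5, 13, 29]
Preorder traversal: [17, 11, 5, 13, 47, 29]


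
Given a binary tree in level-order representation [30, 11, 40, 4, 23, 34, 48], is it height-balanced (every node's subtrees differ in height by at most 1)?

Tree (level-order array): [30, 11, 40, 4, 23, 34, 48]
Definition: a tree is height-balanced if, at every node, |h(left) - h(right)| <= 1 (empty subtree has height -1).
Bottom-up per-node check:
  node 4: h_left=-1, h_right=-1, diff=0 [OK], height=0
  node 23: h_left=-1, h_right=-1, diff=0 [OK], height=0
  node 11: h_left=0, h_right=0, diff=0 [OK], height=1
  node 34: h_left=-1, h_right=-1, diff=0 [OK], height=0
  node 48: h_left=-1, h_right=-1, diff=0 [OK], height=0
  node 40: h_left=0, h_right=0, diff=0 [OK], height=1
  node 30: h_left=1, h_right=1, diff=0 [OK], height=2
All nodes satisfy the balance condition.
Result: Balanced


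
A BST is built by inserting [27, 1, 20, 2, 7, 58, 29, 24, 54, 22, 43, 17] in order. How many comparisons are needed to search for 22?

Search path for 22: 27 -> 1 -> 20 -> 24 -> 22
Found: True
Comparisons: 5


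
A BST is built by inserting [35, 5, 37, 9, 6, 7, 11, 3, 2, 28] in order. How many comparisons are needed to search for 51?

Search path for 51: 35 -> 37
Found: False
Comparisons: 2


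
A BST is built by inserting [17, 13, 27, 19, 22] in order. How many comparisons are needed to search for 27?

Search path for 27: 17 -> 27
Found: True
Comparisons: 2


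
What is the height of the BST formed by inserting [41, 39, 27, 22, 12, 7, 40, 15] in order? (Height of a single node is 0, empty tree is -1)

Insertion order: [41, 39, 27, 22, 12, 7, 40, 15]
Tree (level-order array): [41, 39, None, 27, 40, 22, None, None, None, 12, None, 7, 15]
Compute height bottom-up (empty subtree = -1):
  height(7) = 1 + max(-1, -1) = 0
  height(15) = 1 + max(-1, -1) = 0
  height(12) = 1 + max(0, 0) = 1
  height(22) = 1 + max(1, -1) = 2
  height(27) = 1 + max(2, -1) = 3
  height(40) = 1 + max(-1, -1) = 0
  height(39) = 1 + max(3, 0) = 4
  height(41) = 1 + max(4, -1) = 5
Height = 5


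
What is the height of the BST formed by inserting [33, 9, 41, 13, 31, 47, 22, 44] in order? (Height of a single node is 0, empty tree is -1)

Insertion order: [33, 9, 41, 13, 31, 47, 22, 44]
Tree (level-order array): [33, 9, 41, None, 13, None, 47, None, 31, 44, None, 22]
Compute height bottom-up (empty subtree = -1):
  height(22) = 1 + max(-1, -1) = 0
  height(31) = 1 + max(0, -1) = 1
  height(13) = 1 + max(-1, 1) = 2
  height(9) = 1 + max(-1, 2) = 3
  height(44) = 1 + max(-1, -1) = 0
  height(47) = 1 + max(0, -1) = 1
  height(41) = 1 + max(-1, 1) = 2
  height(33) = 1 + max(3, 2) = 4
Height = 4


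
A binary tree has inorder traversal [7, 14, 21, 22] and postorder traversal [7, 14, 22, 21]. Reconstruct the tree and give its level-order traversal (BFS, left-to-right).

Inorder:   [7, 14, 21, 22]
Postorder: [7, 14, 22, 21]
Algorithm: postorder visits root last, so walk postorder right-to-left;
each value is the root of the current inorder slice — split it at that
value, recurse on the right subtree first, then the left.
Recursive splits:
  root=21; inorder splits into left=[7, 14], right=[22]
  root=22; inorder splits into left=[], right=[]
  root=14; inorder splits into left=[7], right=[]
  root=7; inorder splits into left=[], right=[]
Reconstructed level-order: [21, 14, 22, 7]


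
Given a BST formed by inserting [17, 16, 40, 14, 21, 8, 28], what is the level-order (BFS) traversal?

Tree insertion order: [17, 16, 40, 14, 21, 8, 28]
Tree (level-order array): [17, 16, 40, 14, None, 21, None, 8, None, None, 28]
BFS from the root, enqueuing left then right child of each popped node:
  queue [17] -> pop 17, enqueue [16, 40], visited so far: [17]
  queue [16, 40] -> pop 16, enqueue [14], visited so far: [17, 16]
  queue [40, 14] -> pop 40, enqueue [21], visited so far: [17, 16, 40]
  queue [14, 21] -> pop 14, enqueue [8], visited so far: [17, 16, 40, 14]
  queue [21, 8] -> pop 21, enqueue [28], visited so far: [17, 16, 40, 14, 21]
  queue [8, 28] -> pop 8, enqueue [none], visited so far: [17, 16, 40, 14, 21, 8]
  queue [28] -> pop 28, enqueue [none], visited so far: [17, 16, 40, 14, 21, 8, 28]
Result: [17, 16, 40, 14, 21, 8, 28]


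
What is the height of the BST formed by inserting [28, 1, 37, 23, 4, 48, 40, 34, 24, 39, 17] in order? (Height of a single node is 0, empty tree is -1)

Insertion order: [28, 1, 37, 23, 4, 48, 40, 34, 24, 39, 17]
Tree (level-order array): [28, 1, 37, None, 23, 34, 48, 4, 24, None, None, 40, None, None, 17, None, None, 39]
Compute height bottom-up (empty subtree = -1):
  height(17) = 1 + max(-1, -1) = 0
  height(4) = 1 + max(-1, 0) = 1
  height(24) = 1 + max(-1, -1) = 0
  height(23) = 1 + max(1, 0) = 2
  height(1) = 1 + max(-1, 2) = 3
  height(34) = 1 + max(-1, -1) = 0
  height(39) = 1 + max(-1, -1) = 0
  height(40) = 1 + max(0, -1) = 1
  height(48) = 1 + max(1, -1) = 2
  height(37) = 1 + max(0, 2) = 3
  height(28) = 1 + max(3, 3) = 4
Height = 4


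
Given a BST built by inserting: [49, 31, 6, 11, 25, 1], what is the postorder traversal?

Tree insertion order: [49, 31, 6, 11, 25, 1]
Tree (level-order array): [49, 31, None, 6, None, 1, 11, None, None, None, 25]
Postorder traversal: [1, 25, 11, 6, 31, 49]


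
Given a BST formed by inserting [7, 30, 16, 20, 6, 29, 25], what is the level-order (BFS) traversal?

Tree insertion order: [7, 30, 16, 20, 6, 29, 25]
Tree (level-order array): [7, 6, 30, None, None, 16, None, None, 20, None, 29, 25]
BFS from the root, enqueuing left then right child of each popped node:
  queue [7] -> pop 7, enqueue [6, 30], visited so far: [7]
  queue [6, 30] -> pop 6, enqueue [none], visited so far: [7, 6]
  queue [30] -> pop 30, enqueue [16], visited so far: [7, 6, 30]
  queue [16] -> pop 16, enqueue [20], visited so far: [7, 6, 30, 16]
  queue [20] -> pop 20, enqueue [29], visited so far: [7, 6, 30, 16, 20]
  queue [29] -> pop 29, enqueue [25], visited so far: [7, 6, 30, 16, 20, 29]
  queue [25] -> pop 25, enqueue [none], visited so far: [7, 6, 30, 16, 20, 29, 25]
Result: [7, 6, 30, 16, 20, 29, 25]


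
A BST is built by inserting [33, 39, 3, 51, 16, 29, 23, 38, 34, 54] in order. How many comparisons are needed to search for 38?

Search path for 38: 33 -> 39 -> 38
Found: True
Comparisons: 3


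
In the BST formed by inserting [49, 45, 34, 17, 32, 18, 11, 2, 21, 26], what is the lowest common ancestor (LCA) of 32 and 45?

Tree insertion order: [49, 45, 34, 17, 32, 18, 11, 2, 21, 26]
Tree (level-order array): [49, 45, None, 34, None, 17, None, 11, 32, 2, None, 18, None, None, None, None, 21, None, 26]
In a BST, the LCA of p=32, q=45 is the first node v on the
root-to-leaf path with p <= v <= q (go left if both < v, right if both > v).
Walk from root:
  at 49: both 32 and 45 < 49, go left
  at 45: 32 <= 45 <= 45, this is the LCA
LCA = 45


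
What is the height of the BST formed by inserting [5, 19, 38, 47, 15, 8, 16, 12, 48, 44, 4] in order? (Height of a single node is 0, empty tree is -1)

Insertion order: [5, 19, 38, 47, 15, 8, 16, 12, 48, 44, 4]
Tree (level-order array): [5, 4, 19, None, None, 15, 38, 8, 16, None, 47, None, 12, None, None, 44, 48]
Compute height bottom-up (empty subtree = -1):
  height(4) = 1 + max(-1, -1) = 0
  height(12) = 1 + max(-1, -1) = 0
  height(8) = 1 + max(-1, 0) = 1
  height(16) = 1 + max(-1, -1) = 0
  height(15) = 1 + max(1, 0) = 2
  height(44) = 1 + max(-1, -1) = 0
  height(48) = 1 + max(-1, -1) = 0
  height(47) = 1 + max(0, 0) = 1
  height(38) = 1 + max(-1, 1) = 2
  height(19) = 1 + max(2, 2) = 3
  height(5) = 1 + max(0, 3) = 4
Height = 4


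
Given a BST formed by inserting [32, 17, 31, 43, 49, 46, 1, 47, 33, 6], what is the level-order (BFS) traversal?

Tree insertion order: [32, 17, 31, 43, 49, 46, 1, 47, 33, 6]
Tree (level-order array): [32, 17, 43, 1, 31, 33, 49, None, 6, None, None, None, None, 46, None, None, None, None, 47]
BFS from the root, enqueuing left then right child of each popped node:
  queue [32] -> pop 32, enqueue [17, 43], visited so far: [32]
  queue [17, 43] -> pop 17, enqueue [1, 31], visited so far: [32, 17]
  queue [43, 1, 31] -> pop 43, enqueue [33, 49], visited so far: [32, 17, 43]
  queue [1, 31, 33, 49] -> pop 1, enqueue [6], visited so far: [32, 17, 43, 1]
  queue [31, 33, 49, 6] -> pop 31, enqueue [none], visited so far: [32, 17, 43, 1, 31]
  queue [33, 49, 6] -> pop 33, enqueue [none], visited so far: [32, 17, 43, 1, 31, 33]
  queue [49, 6] -> pop 49, enqueue [46], visited so far: [32, 17, 43, 1, 31, 33, 49]
  queue [6, 46] -> pop 6, enqueue [none], visited so far: [32, 17, 43, 1, 31, 33, 49, 6]
  queue [46] -> pop 46, enqueue [47], visited so far: [32, 17, 43, 1, 31, 33, 49, 6, 46]
  queue [47] -> pop 47, enqueue [none], visited so far: [32, 17, 43, 1, 31, 33, 49, 6, 46, 47]
Result: [32, 17, 43, 1, 31, 33, 49, 6, 46, 47]


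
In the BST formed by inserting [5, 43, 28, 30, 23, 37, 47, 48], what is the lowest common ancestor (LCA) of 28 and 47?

Tree insertion order: [5, 43, 28, 30, 23, 37, 47, 48]
Tree (level-order array): [5, None, 43, 28, 47, 23, 30, None, 48, None, None, None, 37]
In a BST, the LCA of p=28, q=47 is the first node v on the
root-to-leaf path with p <= v <= q (go left if both < v, right if both > v).
Walk from root:
  at 5: both 28 and 47 > 5, go right
  at 43: 28 <= 43 <= 47, this is the LCA
LCA = 43


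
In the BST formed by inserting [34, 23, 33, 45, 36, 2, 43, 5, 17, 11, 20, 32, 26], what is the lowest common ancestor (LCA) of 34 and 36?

Tree insertion order: [34, 23, 33, 45, 36, 2, 43, 5, 17, 11, 20, 32, 26]
Tree (level-order array): [34, 23, 45, 2, 33, 36, None, None, 5, 32, None, None, 43, None, 17, 26, None, None, None, 11, 20]
In a BST, the LCA of p=34, q=36 is the first node v on the
root-to-leaf path with p <= v <= q (go left if both < v, right if both > v).
Walk from root:
  at 34: 34 <= 34 <= 36, this is the LCA
LCA = 34


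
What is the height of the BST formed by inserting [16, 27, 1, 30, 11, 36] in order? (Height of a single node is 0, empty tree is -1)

Insertion order: [16, 27, 1, 30, 11, 36]
Tree (level-order array): [16, 1, 27, None, 11, None, 30, None, None, None, 36]
Compute height bottom-up (empty subtree = -1):
  height(11) = 1 + max(-1, -1) = 0
  height(1) = 1 + max(-1, 0) = 1
  height(36) = 1 + max(-1, -1) = 0
  height(30) = 1 + max(-1, 0) = 1
  height(27) = 1 + max(-1, 1) = 2
  height(16) = 1 + max(1, 2) = 3
Height = 3


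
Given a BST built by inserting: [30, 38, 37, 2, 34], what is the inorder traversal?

Tree insertion order: [30, 38, 37, 2, 34]
Tree (level-order array): [30, 2, 38, None, None, 37, None, 34]
Inorder traversal: [2, 30, 34, 37, 38]


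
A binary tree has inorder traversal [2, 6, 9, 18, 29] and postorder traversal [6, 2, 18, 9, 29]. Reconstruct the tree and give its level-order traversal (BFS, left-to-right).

Inorder:   [2, 6, 9, 18, 29]
Postorder: [6, 2, 18, 9, 29]
Algorithm: postorder visits root last, so walk postorder right-to-left;
each value is the root of the current inorder slice — split it at that
value, recurse on the right subtree first, then the left.
Recursive splits:
  root=29; inorder splits into left=[2, 6, 9, 18], right=[]
  root=9; inorder splits into left=[2, 6], right=[18]
  root=18; inorder splits into left=[], right=[]
  root=2; inorder splits into left=[], right=[6]
  root=6; inorder splits into left=[], right=[]
Reconstructed level-order: [29, 9, 2, 18, 6]


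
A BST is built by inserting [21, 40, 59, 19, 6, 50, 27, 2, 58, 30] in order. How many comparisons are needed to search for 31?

Search path for 31: 21 -> 40 -> 27 -> 30
Found: False
Comparisons: 4


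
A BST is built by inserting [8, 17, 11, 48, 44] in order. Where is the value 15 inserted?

Starting tree (level order): [8, None, 17, 11, 48, None, None, 44]
Insertion path: 8 -> 17 -> 11
Result: insert 15 as right child of 11
Final tree (level order): [8, None, 17, 11, 48, None, 15, 44]


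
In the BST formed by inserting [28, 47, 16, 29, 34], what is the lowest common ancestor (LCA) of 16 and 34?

Tree insertion order: [28, 47, 16, 29, 34]
Tree (level-order array): [28, 16, 47, None, None, 29, None, None, 34]
In a BST, the LCA of p=16, q=34 is the first node v on the
root-to-leaf path with p <= v <= q (go left if both < v, right if both > v).
Walk from root:
  at 28: 16 <= 28 <= 34, this is the LCA
LCA = 28


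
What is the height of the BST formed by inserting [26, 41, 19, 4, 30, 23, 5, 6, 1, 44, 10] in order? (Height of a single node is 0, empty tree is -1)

Insertion order: [26, 41, 19, 4, 30, 23, 5, 6, 1, 44, 10]
Tree (level-order array): [26, 19, 41, 4, 23, 30, 44, 1, 5, None, None, None, None, None, None, None, None, None, 6, None, 10]
Compute height bottom-up (empty subtree = -1):
  height(1) = 1 + max(-1, -1) = 0
  height(10) = 1 + max(-1, -1) = 0
  height(6) = 1 + max(-1, 0) = 1
  height(5) = 1 + max(-1, 1) = 2
  height(4) = 1 + max(0, 2) = 3
  height(23) = 1 + max(-1, -1) = 0
  height(19) = 1 + max(3, 0) = 4
  height(30) = 1 + max(-1, -1) = 0
  height(44) = 1 + max(-1, -1) = 0
  height(41) = 1 + max(0, 0) = 1
  height(26) = 1 + max(4, 1) = 5
Height = 5


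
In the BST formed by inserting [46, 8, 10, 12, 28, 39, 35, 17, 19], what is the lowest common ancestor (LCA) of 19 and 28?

Tree insertion order: [46, 8, 10, 12, 28, 39, 35, 17, 19]
Tree (level-order array): [46, 8, None, None, 10, None, 12, None, 28, 17, 39, None, 19, 35]
In a BST, the LCA of p=19, q=28 is the first node v on the
root-to-leaf path with p <= v <= q (go left if both < v, right if both > v).
Walk from root:
  at 46: both 19 and 28 < 46, go left
  at 8: both 19 and 28 > 8, go right
  at 10: both 19 and 28 > 10, go right
  at 12: both 19 and 28 > 12, go right
  at 28: 19 <= 28 <= 28, this is the LCA
LCA = 28


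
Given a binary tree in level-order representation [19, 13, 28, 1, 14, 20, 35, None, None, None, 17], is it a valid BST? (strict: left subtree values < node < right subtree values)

Level-order array: [19, 13, 28, 1, 14, 20, 35, None, None, None, 17]
Validate using subtree bounds (lo, hi): at each node, require lo < value < hi,
then recurse left with hi=value and right with lo=value.
Preorder trace (stopping at first violation):
  at node 19 with bounds (-inf, +inf): OK
  at node 13 with bounds (-inf, 19): OK
  at node 1 with bounds (-inf, 13): OK
  at node 14 with bounds (13, 19): OK
  at node 17 with bounds (14, 19): OK
  at node 28 with bounds (19, +inf): OK
  at node 20 with bounds (19, 28): OK
  at node 35 with bounds (28, +inf): OK
No violation found at any node.
Result: Valid BST


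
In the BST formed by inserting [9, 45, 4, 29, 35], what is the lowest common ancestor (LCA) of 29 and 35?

Tree insertion order: [9, 45, 4, 29, 35]
Tree (level-order array): [9, 4, 45, None, None, 29, None, None, 35]
In a BST, the LCA of p=29, q=35 is the first node v on the
root-to-leaf path with p <= v <= q (go left if both < v, right if both > v).
Walk from root:
  at 9: both 29 and 35 > 9, go right
  at 45: both 29 and 35 < 45, go left
  at 29: 29 <= 29 <= 35, this is the LCA
LCA = 29


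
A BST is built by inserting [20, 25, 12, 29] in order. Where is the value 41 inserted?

Starting tree (level order): [20, 12, 25, None, None, None, 29]
Insertion path: 20 -> 25 -> 29
Result: insert 41 as right child of 29
Final tree (level order): [20, 12, 25, None, None, None, 29, None, 41]


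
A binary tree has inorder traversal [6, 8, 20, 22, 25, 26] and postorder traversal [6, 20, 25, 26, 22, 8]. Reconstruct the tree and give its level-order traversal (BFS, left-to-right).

Inorder:   [6, 8, 20, 22, 25, 26]
Postorder: [6, 20, 25, 26, 22, 8]
Algorithm: postorder visits root last, so walk postorder right-to-left;
each value is the root of the current inorder slice — split it at that
value, recurse on the right subtree first, then the left.
Recursive splits:
  root=8; inorder splits into left=[6], right=[20, 22, 25, 26]
  root=22; inorder splits into left=[20], right=[25, 26]
  root=26; inorder splits into left=[25], right=[]
  root=25; inorder splits into left=[], right=[]
  root=20; inorder splits into left=[], right=[]
  root=6; inorder splits into left=[], right=[]
Reconstructed level-order: [8, 6, 22, 20, 26, 25]


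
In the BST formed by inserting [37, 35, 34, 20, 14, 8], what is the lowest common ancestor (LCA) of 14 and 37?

Tree insertion order: [37, 35, 34, 20, 14, 8]
Tree (level-order array): [37, 35, None, 34, None, 20, None, 14, None, 8]
In a BST, the LCA of p=14, q=37 is the first node v on the
root-to-leaf path with p <= v <= q (go left if both < v, right if both > v).
Walk from root:
  at 37: 14 <= 37 <= 37, this is the LCA
LCA = 37


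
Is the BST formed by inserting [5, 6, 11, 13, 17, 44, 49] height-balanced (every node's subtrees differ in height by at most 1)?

Tree (level-order array): [5, None, 6, None, 11, None, 13, None, 17, None, 44, None, 49]
Definition: a tree is height-balanced if, at every node, |h(left) - h(right)| <= 1 (empty subtree has height -1).
Bottom-up per-node check:
  node 49: h_left=-1, h_right=-1, diff=0 [OK], height=0
  node 44: h_left=-1, h_right=0, diff=1 [OK], height=1
  node 17: h_left=-1, h_right=1, diff=2 [FAIL (|-1-1|=2 > 1)], height=2
  node 13: h_left=-1, h_right=2, diff=3 [FAIL (|-1-2|=3 > 1)], height=3
  node 11: h_left=-1, h_right=3, diff=4 [FAIL (|-1-3|=4 > 1)], height=4
  node 6: h_left=-1, h_right=4, diff=5 [FAIL (|-1-4|=5 > 1)], height=5
  node 5: h_left=-1, h_right=5, diff=6 [FAIL (|-1-5|=6 > 1)], height=6
Node 17 violates the condition: |-1 - 1| = 2 > 1.
Result: Not balanced


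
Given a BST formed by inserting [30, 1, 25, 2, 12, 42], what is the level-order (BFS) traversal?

Tree insertion order: [30, 1, 25, 2, 12, 42]
Tree (level-order array): [30, 1, 42, None, 25, None, None, 2, None, None, 12]
BFS from the root, enqueuing left then right child of each popped node:
  queue [30] -> pop 30, enqueue [1, 42], visited so far: [30]
  queue [1, 42] -> pop 1, enqueue [25], visited so far: [30, 1]
  queue [42, 25] -> pop 42, enqueue [none], visited so far: [30, 1, 42]
  queue [25] -> pop 25, enqueue [2], visited so far: [30, 1, 42, 25]
  queue [2] -> pop 2, enqueue [12], visited so far: [30, 1, 42, 25, 2]
  queue [12] -> pop 12, enqueue [none], visited so far: [30, 1, 42, 25, 2, 12]
Result: [30, 1, 42, 25, 2, 12]


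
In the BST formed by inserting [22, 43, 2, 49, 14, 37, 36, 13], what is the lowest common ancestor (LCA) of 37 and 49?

Tree insertion order: [22, 43, 2, 49, 14, 37, 36, 13]
Tree (level-order array): [22, 2, 43, None, 14, 37, 49, 13, None, 36]
In a BST, the LCA of p=37, q=49 is the first node v on the
root-to-leaf path with p <= v <= q (go left if both < v, right if both > v).
Walk from root:
  at 22: both 37 and 49 > 22, go right
  at 43: 37 <= 43 <= 49, this is the LCA
LCA = 43


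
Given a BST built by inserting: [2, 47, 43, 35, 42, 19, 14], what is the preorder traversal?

Tree insertion order: [2, 47, 43, 35, 42, 19, 14]
Tree (level-order array): [2, None, 47, 43, None, 35, None, 19, 42, 14]
Preorder traversal: [2, 47, 43, 35, 19, 14, 42]


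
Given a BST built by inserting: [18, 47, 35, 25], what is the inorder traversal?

Tree insertion order: [18, 47, 35, 25]
Tree (level-order array): [18, None, 47, 35, None, 25]
Inorder traversal: [18, 25, 35, 47]


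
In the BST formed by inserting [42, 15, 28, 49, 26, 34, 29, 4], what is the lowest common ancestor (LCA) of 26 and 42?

Tree insertion order: [42, 15, 28, 49, 26, 34, 29, 4]
Tree (level-order array): [42, 15, 49, 4, 28, None, None, None, None, 26, 34, None, None, 29]
In a BST, the LCA of p=26, q=42 is the first node v on the
root-to-leaf path with p <= v <= q (go left if both < v, right if both > v).
Walk from root:
  at 42: 26 <= 42 <= 42, this is the LCA
LCA = 42


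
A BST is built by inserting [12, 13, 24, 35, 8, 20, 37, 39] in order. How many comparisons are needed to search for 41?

Search path for 41: 12 -> 13 -> 24 -> 35 -> 37 -> 39
Found: False
Comparisons: 6


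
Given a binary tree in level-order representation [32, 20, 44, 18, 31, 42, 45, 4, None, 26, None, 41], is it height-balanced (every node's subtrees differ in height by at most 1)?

Tree (level-order array): [32, 20, 44, 18, 31, 42, 45, 4, None, 26, None, 41]
Definition: a tree is height-balanced if, at every node, |h(left) - h(right)| <= 1 (empty subtree has height -1).
Bottom-up per-node check:
  node 4: h_left=-1, h_right=-1, diff=0 [OK], height=0
  node 18: h_left=0, h_right=-1, diff=1 [OK], height=1
  node 26: h_left=-1, h_right=-1, diff=0 [OK], height=0
  node 31: h_left=0, h_right=-1, diff=1 [OK], height=1
  node 20: h_left=1, h_right=1, diff=0 [OK], height=2
  node 41: h_left=-1, h_right=-1, diff=0 [OK], height=0
  node 42: h_left=0, h_right=-1, diff=1 [OK], height=1
  node 45: h_left=-1, h_right=-1, diff=0 [OK], height=0
  node 44: h_left=1, h_right=0, diff=1 [OK], height=2
  node 32: h_left=2, h_right=2, diff=0 [OK], height=3
All nodes satisfy the balance condition.
Result: Balanced


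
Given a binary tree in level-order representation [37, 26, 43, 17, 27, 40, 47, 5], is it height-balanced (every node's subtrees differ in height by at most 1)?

Tree (level-order array): [37, 26, 43, 17, 27, 40, 47, 5]
Definition: a tree is height-balanced if, at every node, |h(left) - h(right)| <= 1 (empty subtree has height -1).
Bottom-up per-node check:
  node 5: h_left=-1, h_right=-1, diff=0 [OK], height=0
  node 17: h_left=0, h_right=-1, diff=1 [OK], height=1
  node 27: h_left=-1, h_right=-1, diff=0 [OK], height=0
  node 26: h_left=1, h_right=0, diff=1 [OK], height=2
  node 40: h_left=-1, h_right=-1, diff=0 [OK], height=0
  node 47: h_left=-1, h_right=-1, diff=0 [OK], height=0
  node 43: h_left=0, h_right=0, diff=0 [OK], height=1
  node 37: h_left=2, h_right=1, diff=1 [OK], height=3
All nodes satisfy the balance condition.
Result: Balanced


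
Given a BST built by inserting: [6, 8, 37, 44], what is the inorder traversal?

Tree insertion order: [6, 8, 37, 44]
Tree (level-order array): [6, None, 8, None, 37, None, 44]
Inorder traversal: [6, 8, 37, 44]


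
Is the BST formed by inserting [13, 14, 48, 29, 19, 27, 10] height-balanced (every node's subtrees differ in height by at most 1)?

Tree (level-order array): [13, 10, 14, None, None, None, 48, 29, None, 19, None, None, 27]
Definition: a tree is height-balanced if, at every node, |h(left) - h(right)| <= 1 (empty subtree has height -1).
Bottom-up per-node check:
  node 10: h_left=-1, h_right=-1, diff=0 [OK], height=0
  node 27: h_left=-1, h_right=-1, diff=0 [OK], height=0
  node 19: h_left=-1, h_right=0, diff=1 [OK], height=1
  node 29: h_left=1, h_right=-1, diff=2 [FAIL (|1--1|=2 > 1)], height=2
  node 48: h_left=2, h_right=-1, diff=3 [FAIL (|2--1|=3 > 1)], height=3
  node 14: h_left=-1, h_right=3, diff=4 [FAIL (|-1-3|=4 > 1)], height=4
  node 13: h_left=0, h_right=4, diff=4 [FAIL (|0-4|=4 > 1)], height=5
Node 29 violates the condition: |1 - -1| = 2 > 1.
Result: Not balanced


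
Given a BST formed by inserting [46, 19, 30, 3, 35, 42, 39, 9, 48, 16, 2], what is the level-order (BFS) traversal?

Tree insertion order: [46, 19, 30, 3, 35, 42, 39, 9, 48, 16, 2]
Tree (level-order array): [46, 19, 48, 3, 30, None, None, 2, 9, None, 35, None, None, None, 16, None, 42, None, None, 39]
BFS from the root, enqueuing left then right child of each popped node:
  queue [46] -> pop 46, enqueue [19, 48], visited so far: [46]
  queue [19, 48] -> pop 19, enqueue [3, 30], visited so far: [46, 19]
  queue [48, 3, 30] -> pop 48, enqueue [none], visited so far: [46, 19, 48]
  queue [3, 30] -> pop 3, enqueue [2, 9], visited so far: [46, 19, 48, 3]
  queue [30, 2, 9] -> pop 30, enqueue [35], visited so far: [46, 19, 48, 3, 30]
  queue [2, 9, 35] -> pop 2, enqueue [none], visited so far: [46, 19, 48, 3, 30, 2]
  queue [9, 35] -> pop 9, enqueue [16], visited so far: [46, 19, 48, 3, 30, 2, 9]
  queue [35, 16] -> pop 35, enqueue [42], visited so far: [46, 19, 48, 3, 30, 2, 9, 35]
  queue [16, 42] -> pop 16, enqueue [none], visited so far: [46, 19, 48, 3, 30, 2, 9, 35, 16]
  queue [42] -> pop 42, enqueue [39], visited so far: [46, 19, 48, 3, 30, 2, 9, 35, 16, 42]
  queue [39] -> pop 39, enqueue [none], visited so far: [46, 19, 48, 3, 30, 2, 9, 35, 16, 42, 39]
Result: [46, 19, 48, 3, 30, 2, 9, 35, 16, 42, 39]


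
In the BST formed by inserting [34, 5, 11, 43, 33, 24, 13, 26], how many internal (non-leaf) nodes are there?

Tree built from: [34, 5, 11, 43, 33, 24, 13, 26]
Tree (level-order array): [34, 5, 43, None, 11, None, None, None, 33, 24, None, 13, 26]
Rule: An internal node has at least one child.
Per-node child counts:
  node 34: 2 child(ren)
  node 5: 1 child(ren)
  node 11: 1 child(ren)
  node 33: 1 child(ren)
  node 24: 2 child(ren)
  node 13: 0 child(ren)
  node 26: 0 child(ren)
  node 43: 0 child(ren)
Matching nodes: [34, 5, 11, 33, 24]
Count of internal (non-leaf) nodes: 5


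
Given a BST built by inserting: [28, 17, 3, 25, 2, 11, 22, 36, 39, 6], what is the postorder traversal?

Tree insertion order: [28, 17, 3, 25, 2, 11, 22, 36, 39, 6]
Tree (level-order array): [28, 17, 36, 3, 25, None, 39, 2, 11, 22, None, None, None, None, None, 6]
Postorder traversal: [2, 6, 11, 3, 22, 25, 17, 39, 36, 28]


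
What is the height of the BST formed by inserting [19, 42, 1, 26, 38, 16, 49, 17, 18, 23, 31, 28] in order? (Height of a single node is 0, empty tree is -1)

Insertion order: [19, 42, 1, 26, 38, 16, 49, 17, 18, 23, 31, 28]
Tree (level-order array): [19, 1, 42, None, 16, 26, 49, None, 17, 23, 38, None, None, None, 18, None, None, 31, None, None, None, 28]
Compute height bottom-up (empty subtree = -1):
  height(18) = 1 + max(-1, -1) = 0
  height(17) = 1 + max(-1, 0) = 1
  height(16) = 1 + max(-1, 1) = 2
  height(1) = 1 + max(-1, 2) = 3
  height(23) = 1 + max(-1, -1) = 0
  height(28) = 1 + max(-1, -1) = 0
  height(31) = 1 + max(0, -1) = 1
  height(38) = 1 + max(1, -1) = 2
  height(26) = 1 + max(0, 2) = 3
  height(49) = 1 + max(-1, -1) = 0
  height(42) = 1 + max(3, 0) = 4
  height(19) = 1 + max(3, 4) = 5
Height = 5


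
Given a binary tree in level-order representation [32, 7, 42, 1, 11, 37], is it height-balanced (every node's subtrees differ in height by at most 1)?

Tree (level-order array): [32, 7, 42, 1, 11, 37]
Definition: a tree is height-balanced if, at every node, |h(left) - h(right)| <= 1 (empty subtree has height -1).
Bottom-up per-node check:
  node 1: h_left=-1, h_right=-1, diff=0 [OK], height=0
  node 11: h_left=-1, h_right=-1, diff=0 [OK], height=0
  node 7: h_left=0, h_right=0, diff=0 [OK], height=1
  node 37: h_left=-1, h_right=-1, diff=0 [OK], height=0
  node 42: h_left=0, h_right=-1, diff=1 [OK], height=1
  node 32: h_left=1, h_right=1, diff=0 [OK], height=2
All nodes satisfy the balance condition.
Result: Balanced


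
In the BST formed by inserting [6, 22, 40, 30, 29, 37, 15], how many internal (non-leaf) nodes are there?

Tree built from: [6, 22, 40, 30, 29, 37, 15]
Tree (level-order array): [6, None, 22, 15, 40, None, None, 30, None, 29, 37]
Rule: An internal node has at least one child.
Per-node child counts:
  node 6: 1 child(ren)
  node 22: 2 child(ren)
  node 15: 0 child(ren)
  node 40: 1 child(ren)
  node 30: 2 child(ren)
  node 29: 0 child(ren)
  node 37: 0 child(ren)
Matching nodes: [6, 22, 40, 30]
Count of internal (non-leaf) nodes: 4


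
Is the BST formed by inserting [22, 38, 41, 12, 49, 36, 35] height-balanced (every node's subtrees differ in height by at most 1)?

Tree (level-order array): [22, 12, 38, None, None, 36, 41, 35, None, None, 49]
Definition: a tree is height-balanced if, at every node, |h(left) - h(right)| <= 1 (empty subtree has height -1).
Bottom-up per-node check:
  node 12: h_left=-1, h_right=-1, diff=0 [OK], height=0
  node 35: h_left=-1, h_right=-1, diff=0 [OK], height=0
  node 36: h_left=0, h_right=-1, diff=1 [OK], height=1
  node 49: h_left=-1, h_right=-1, diff=0 [OK], height=0
  node 41: h_left=-1, h_right=0, diff=1 [OK], height=1
  node 38: h_left=1, h_right=1, diff=0 [OK], height=2
  node 22: h_left=0, h_right=2, diff=2 [FAIL (|0-2|=2 > 1)], height=3
Node 22 violates the condition: |0 - 2| = 2 > 1.
Result: Not balanced
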